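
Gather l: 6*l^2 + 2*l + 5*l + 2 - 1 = 6*l^2 + 7*l + 1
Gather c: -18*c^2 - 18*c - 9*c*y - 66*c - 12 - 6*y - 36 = -18*c^2 + c*(-9*y - 84) - 6*y - 48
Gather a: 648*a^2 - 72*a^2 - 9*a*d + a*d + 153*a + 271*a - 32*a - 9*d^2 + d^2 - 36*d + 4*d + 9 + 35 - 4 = 576*a^2 + a*(392 - 8*d) - 8*d^2 - 32*d + 40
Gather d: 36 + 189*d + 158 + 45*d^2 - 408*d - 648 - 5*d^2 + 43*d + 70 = 40*d^2 - 176*d - 384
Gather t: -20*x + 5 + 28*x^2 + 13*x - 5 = 28*x^2 - 7*x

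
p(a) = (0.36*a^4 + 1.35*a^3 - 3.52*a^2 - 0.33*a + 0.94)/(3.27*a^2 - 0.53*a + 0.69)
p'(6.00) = 1.76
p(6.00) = 5.47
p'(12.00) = 3.07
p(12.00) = 19.96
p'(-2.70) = -0.08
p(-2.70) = -1.20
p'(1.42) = 0.57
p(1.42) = -0.20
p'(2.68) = 1.02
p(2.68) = 0.85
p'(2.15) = 0.88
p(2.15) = 0.35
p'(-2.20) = 0.08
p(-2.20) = -1.21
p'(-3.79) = -0.36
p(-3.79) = -0.96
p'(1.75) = 0.74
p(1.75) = 0.02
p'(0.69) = -0.99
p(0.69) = -0.23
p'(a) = (0.53 - 6.54*a)*(0.36*a^4 + 1.35*a^3 - 3.52*a^2 - 0.33*a + 0.94)/(3.27*a^2 - 0.53*a + 0.69)^2 + (1.44*a^3 + 4.05*a^2 - 7.04*a - 0.33)/(3.27*a^2 - 0.53*a + 0.69) = (2.3544*a^5 + 3.8421*a^4 - 0.4374*a^3 + 5.7392*a^2 - 11.0052*a + 0.2705)/(10.6929*a^4 - 3.4662*a^3 + 4.7935*a^2 - 0.7314*a + 0.4761)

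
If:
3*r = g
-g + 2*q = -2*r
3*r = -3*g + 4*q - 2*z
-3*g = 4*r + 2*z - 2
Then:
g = 2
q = 1/3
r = 2/3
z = -10/3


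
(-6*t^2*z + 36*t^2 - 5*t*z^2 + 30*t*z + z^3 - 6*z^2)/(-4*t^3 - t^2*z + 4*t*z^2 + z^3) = (-6*t*z + 36*t + z^2 - 6*z)/(-4*t^2 + 3*t*z + z^2)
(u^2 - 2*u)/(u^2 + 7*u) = (u - 2)/(u + 7)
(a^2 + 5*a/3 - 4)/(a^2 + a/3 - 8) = (3*a - 4)/(3*a - 8)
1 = 1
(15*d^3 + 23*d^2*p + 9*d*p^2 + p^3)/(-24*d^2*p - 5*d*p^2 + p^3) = (5*d^2 + 6*d*p + p^2)/(p*(-8*d + p))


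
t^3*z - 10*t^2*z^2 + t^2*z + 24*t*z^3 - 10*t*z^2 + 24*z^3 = (t - 6*z)*(t - 4*z)*(t*z + z)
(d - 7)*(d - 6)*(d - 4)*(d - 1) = d^4 - 18*d^3 + 111*d^2 - 262*d + 168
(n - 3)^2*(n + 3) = n^3 - 3*n^2 - 9*n + 27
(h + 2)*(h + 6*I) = h^2 + 2*h + 6*I*h + 12*I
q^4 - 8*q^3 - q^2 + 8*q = q*(q - 8)*(q - 1)*(q + 1)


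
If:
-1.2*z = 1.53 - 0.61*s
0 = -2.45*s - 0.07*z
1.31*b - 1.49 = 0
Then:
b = 1.14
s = 0.04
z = -1.26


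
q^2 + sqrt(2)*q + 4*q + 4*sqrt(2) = (q + 4)*(q + sqrt(2))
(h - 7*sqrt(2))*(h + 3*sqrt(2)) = h^2 - 4*sqrt(2)*h - 42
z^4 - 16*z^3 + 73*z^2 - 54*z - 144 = (z - 8)*(z - 6)*(z - 3)*(z + 1)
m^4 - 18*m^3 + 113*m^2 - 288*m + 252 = (m - 7)*(m - 6)*(m - 3)*(m - 2)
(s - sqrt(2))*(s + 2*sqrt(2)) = s^2 + sqrt(2)*s - 4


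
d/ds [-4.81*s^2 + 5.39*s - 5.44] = 5.39 - 9.62*s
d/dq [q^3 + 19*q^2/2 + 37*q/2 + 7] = 3*q^2 + 19*q + 37/2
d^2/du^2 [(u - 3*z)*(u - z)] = 2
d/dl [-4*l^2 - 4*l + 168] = -8*l - 4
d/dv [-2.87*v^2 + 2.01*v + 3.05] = 2.01 - 5.74*v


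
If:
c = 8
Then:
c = 8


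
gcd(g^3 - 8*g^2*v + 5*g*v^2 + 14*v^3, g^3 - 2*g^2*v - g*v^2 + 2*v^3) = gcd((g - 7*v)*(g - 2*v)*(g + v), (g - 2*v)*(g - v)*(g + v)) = -g^2 + g*v + 2*v^2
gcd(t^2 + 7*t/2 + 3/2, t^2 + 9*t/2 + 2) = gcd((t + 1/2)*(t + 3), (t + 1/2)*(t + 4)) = t + 1/2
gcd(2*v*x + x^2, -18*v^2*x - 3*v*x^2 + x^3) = x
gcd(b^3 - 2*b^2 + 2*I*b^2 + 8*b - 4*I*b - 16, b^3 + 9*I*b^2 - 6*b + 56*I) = b^2 + 2*I*b + 8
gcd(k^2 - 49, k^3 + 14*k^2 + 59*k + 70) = k + 7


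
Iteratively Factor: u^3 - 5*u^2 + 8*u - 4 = (u - 1)*(u^2 - 4*u + 4) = (u - 2)*(u - 1)*(u - 2)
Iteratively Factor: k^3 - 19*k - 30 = (k - 5)*(k^2 + 5*k + 6) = (k - 5)*(k + 3)*(k + 2)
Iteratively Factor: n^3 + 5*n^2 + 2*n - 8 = (n + 4)*(n^2 + n - 2) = (n - 1)*(n + 4)*(n + 2)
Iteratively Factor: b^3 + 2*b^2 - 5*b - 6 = (b + 1)*(b^2 + b - 6) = (b + 1)*(b + 3)*(b - 2)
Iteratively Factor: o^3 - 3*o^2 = (o)*(o^2 - 3*o) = o*(o - 3)*(o)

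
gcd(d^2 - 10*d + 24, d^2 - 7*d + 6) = d - 6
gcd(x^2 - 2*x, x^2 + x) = x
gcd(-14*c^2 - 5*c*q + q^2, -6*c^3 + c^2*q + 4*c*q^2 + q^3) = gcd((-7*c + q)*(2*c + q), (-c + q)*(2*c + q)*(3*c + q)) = 2*c + q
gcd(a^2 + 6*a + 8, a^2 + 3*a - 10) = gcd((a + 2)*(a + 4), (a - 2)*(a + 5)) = 1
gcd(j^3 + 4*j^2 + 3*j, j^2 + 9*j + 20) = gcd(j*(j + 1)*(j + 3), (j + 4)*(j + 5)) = 1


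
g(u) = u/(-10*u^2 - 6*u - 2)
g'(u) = u*(20*u + 6)/(-10*u^2 - 6*u - 2)^2 + 1/(-10*u^2 - 6*u - 2) = (5*u^2 - 1)/(2*(25*u^4 + 30*u^3 + 19*u^2 + 6*u + 1))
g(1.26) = -0.05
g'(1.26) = 0.02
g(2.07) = -0.04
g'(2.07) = 0.01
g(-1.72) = 0.08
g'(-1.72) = 0.06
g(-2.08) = 0.06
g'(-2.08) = 0.04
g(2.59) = -0.03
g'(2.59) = 0.01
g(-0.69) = 0.26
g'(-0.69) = 0.40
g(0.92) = -0.06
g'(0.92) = 0.03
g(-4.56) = 0.02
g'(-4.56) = 0.01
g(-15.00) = 0.01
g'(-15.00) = 0.00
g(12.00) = -0.00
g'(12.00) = 0.00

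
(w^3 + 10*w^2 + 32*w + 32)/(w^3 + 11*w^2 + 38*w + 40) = (w + 4)/(w + 5)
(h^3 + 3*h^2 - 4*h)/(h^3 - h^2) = (h + 4)/h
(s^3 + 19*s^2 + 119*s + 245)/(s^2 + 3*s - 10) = (s^2 + 14*s + 49)/(s - 2)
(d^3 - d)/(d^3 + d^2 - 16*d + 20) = (d^3 - d)/(d^3 + d^2 - 16*d + 20)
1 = 1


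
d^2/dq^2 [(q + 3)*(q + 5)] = 2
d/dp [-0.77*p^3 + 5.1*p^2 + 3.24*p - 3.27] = -2.31*p^2 + 10.2*p + 3.24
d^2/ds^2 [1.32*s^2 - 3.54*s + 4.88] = 2.64000000000000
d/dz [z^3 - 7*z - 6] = 3*z^2 - 7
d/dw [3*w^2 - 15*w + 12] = 6*w - 15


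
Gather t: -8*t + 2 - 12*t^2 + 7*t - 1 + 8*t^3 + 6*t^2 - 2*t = 8*t^3 - 6*t^2 - 3*t + 1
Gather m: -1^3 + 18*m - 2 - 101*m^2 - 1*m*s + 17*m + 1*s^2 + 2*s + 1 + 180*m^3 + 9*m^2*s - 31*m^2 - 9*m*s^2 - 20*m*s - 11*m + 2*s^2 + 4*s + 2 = 180*m^3 + m^2*(9*s - 132) + m*(-9*s^2 - 21*s + 24) + 3*s^2 + 6*s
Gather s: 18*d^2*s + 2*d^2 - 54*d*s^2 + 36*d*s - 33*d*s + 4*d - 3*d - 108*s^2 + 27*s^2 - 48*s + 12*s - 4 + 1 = 2*d^2 + d + s^2*(-54*d - 81) + s*(18*d^2 + 3*d - 36) - 3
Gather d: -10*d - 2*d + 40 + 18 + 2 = 60 - 12*d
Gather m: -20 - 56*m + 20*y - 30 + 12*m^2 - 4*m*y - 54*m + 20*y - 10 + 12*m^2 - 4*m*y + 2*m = 24*m^2 + m*(-8*y - 108) + 40*y - 60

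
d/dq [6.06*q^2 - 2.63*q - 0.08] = 12.12*q - 2.63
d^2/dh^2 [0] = 0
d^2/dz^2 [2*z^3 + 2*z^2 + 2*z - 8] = 12*z + 4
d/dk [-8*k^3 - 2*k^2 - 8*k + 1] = -24*k^2 - 4*k - 8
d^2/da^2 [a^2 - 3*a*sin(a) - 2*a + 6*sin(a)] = 3*a*sin(a) - 6*sqrt(2)*sin(a + pi/4) + 2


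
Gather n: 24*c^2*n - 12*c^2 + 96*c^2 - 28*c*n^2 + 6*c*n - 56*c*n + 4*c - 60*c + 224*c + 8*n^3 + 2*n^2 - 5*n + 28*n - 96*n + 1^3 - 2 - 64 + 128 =84*c^2 + 168*c + 8*n^3 + n^2*(2 - 28*c) + n*(24*c^2 - 50*c - 73) + 63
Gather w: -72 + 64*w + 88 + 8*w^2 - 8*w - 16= 8*w^2 + 56*w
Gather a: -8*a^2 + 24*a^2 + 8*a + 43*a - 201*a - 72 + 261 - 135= 16*a^2 - 150*a + 54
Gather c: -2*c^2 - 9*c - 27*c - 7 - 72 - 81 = -2*c^2 - 36*c - 160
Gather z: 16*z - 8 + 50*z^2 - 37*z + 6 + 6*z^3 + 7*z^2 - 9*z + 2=6*z^3 + 57*z^2 - 30*z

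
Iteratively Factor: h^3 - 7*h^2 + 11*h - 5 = (h - 5)*(h^2 - 2*h + 1) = (h - 5)*(h - 1)*(h - 1)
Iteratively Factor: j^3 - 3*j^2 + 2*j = (j - 1)*(j^2 - 2*j) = (j - 2)*(j - 1)*(j)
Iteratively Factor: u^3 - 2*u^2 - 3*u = (u + 1)*(u^2 - 3*u) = u*(u + 1)*(u - 3)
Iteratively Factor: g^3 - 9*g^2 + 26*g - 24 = (g - 3)*(g^2 - 6*g + 8) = (g - 3)*(g - 2)*(g - 4)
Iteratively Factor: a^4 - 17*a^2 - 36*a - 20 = (a - 5)*(a^3 + 5*a^2 + 8*a + 4) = (a - 5)*(a + 2)*(a^2 + 3*a + 2) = (a - 5)*(a + 1)*(a + 2)*(a + 2)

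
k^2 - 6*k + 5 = (k - 5)*(k - 1)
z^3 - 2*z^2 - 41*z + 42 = (z - 7)*(z - 1)*(z + 6)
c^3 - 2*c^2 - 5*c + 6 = (c - 3)*(c - 1)*(c + 2)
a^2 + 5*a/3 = a*(a + 5/3)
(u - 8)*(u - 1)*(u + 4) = u^3 - 5*u^2 - 28*u + 32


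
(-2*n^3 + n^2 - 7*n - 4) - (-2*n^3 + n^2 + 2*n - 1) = -9*n - 3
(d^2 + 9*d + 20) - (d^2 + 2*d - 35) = 7*d + 55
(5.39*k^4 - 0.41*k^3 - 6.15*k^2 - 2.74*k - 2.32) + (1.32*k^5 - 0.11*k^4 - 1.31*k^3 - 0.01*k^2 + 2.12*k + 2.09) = 1.32*k^5 + 5.28*k^4 - 1.72*k^3 - 6.16*k^2 - 0.62*k - 0.23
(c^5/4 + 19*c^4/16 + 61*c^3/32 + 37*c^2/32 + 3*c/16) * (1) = c^5/4 + 19*c^4/16 + 61*c^3/32 + 37*c^2/32 + 3*c/16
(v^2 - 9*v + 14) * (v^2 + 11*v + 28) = v^4 + 2*v^3 - 57*v^2 - 98*v + 392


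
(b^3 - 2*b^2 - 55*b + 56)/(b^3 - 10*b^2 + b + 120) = (b^2 + 6*b - 7)/(b^2 - 2*b - 15)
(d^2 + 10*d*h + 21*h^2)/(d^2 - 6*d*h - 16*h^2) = (d^2 + 10*d*h + 21*h^2)/(d^2 - 6*d*h - 16*h^2)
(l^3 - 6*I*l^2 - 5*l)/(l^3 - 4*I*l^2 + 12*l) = (l^2 - 6*I*l - 5)/(l^2 - 4*I*l + 12)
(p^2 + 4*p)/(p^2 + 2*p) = (p + 4)/(p + 2)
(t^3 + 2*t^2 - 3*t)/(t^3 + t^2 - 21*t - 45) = t*(t - 1)/(t^2 - 2*t - 15)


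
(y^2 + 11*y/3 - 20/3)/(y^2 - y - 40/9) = 3*(-3*y^2 - 11*y + 20)/(-9*y^2 + 9*y + 40)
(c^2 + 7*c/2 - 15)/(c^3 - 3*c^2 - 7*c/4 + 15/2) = 2*(c + 6)/(2*c^2 - c - 6)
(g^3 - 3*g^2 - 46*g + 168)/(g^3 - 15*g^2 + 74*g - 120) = (g + 7)/(g - 5)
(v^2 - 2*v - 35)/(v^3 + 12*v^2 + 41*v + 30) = (v - 7)/(v^2 + 7*v + 6)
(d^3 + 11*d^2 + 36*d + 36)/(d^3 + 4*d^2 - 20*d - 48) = (d + 3)/(d - 4)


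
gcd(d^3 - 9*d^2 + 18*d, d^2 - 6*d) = d^2 - 6*d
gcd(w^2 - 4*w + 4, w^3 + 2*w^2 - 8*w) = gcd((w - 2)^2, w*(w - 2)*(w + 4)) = w - 2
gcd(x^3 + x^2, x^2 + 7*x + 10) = 1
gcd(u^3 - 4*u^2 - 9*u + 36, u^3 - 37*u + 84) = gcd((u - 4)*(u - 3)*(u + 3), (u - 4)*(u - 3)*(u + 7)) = u^2 - 7*u + 12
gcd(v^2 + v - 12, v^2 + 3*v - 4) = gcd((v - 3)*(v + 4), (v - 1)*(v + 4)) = v + 4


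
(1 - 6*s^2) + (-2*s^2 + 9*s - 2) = -8*s^2 + 9*s - 1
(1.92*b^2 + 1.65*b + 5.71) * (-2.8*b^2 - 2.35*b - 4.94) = -5.376*b^4 - 9.132*b^3 - 29.3503*b^2 - 21.5695*b - 28.2074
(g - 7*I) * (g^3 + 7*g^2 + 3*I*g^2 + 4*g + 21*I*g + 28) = g^4 + 7*g^3 - 4*I*g^3 + 25*g^2 - 28*I*g^2 + 175*g - 28*I*g - 196*I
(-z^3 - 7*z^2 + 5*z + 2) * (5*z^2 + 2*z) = -5*z^5 - 37*z^4 + 11*z^3 + 20*z^2 + 4*z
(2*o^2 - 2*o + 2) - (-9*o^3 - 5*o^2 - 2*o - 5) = 9*o^3 + 7*o^2 + 7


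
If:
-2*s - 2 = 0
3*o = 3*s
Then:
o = -1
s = -1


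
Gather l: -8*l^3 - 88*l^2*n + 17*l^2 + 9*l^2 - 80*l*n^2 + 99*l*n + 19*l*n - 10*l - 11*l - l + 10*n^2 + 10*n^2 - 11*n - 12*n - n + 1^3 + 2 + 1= -8*l^3 + l^2*(26 - 88*n) + l*(-80*n^2 + 118*n - 22) + 20*n^2 - 24*n + 4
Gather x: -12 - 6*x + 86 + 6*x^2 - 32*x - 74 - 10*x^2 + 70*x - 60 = -4*x^2 + 32*x - 60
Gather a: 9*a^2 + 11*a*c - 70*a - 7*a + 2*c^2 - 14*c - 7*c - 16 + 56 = 9*a^2 + a*(11*c - 77) + 2*c^2 - 21*c + 40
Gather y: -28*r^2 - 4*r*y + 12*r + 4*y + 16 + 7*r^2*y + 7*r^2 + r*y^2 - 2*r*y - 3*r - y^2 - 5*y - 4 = -21*r^2 + 9*r + y^2*(r - 1) + y*(7*r^2 - 6*r - 1) + 12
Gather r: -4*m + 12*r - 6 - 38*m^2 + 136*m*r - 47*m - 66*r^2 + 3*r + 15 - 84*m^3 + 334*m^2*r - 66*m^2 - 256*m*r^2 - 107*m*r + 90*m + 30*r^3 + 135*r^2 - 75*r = -84*m^3 - 104*m^2 + 39*m + 30*r^3 + r^2*(69 - 256*m) + r*(334*m^2 + 29*m - 60) + 9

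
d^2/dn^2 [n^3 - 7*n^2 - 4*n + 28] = 6*n - 14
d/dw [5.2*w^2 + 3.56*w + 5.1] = 10.4*w + 3.56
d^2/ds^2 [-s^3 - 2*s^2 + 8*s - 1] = -6*s - 4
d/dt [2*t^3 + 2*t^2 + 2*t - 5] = 6*t^2 + 4*t + 2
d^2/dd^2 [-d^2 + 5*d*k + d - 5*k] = -2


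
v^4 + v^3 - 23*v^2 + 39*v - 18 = (v - 3)*(v - 1)^2*(v + 6)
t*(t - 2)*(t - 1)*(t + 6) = t^4 + 3*t^3 - 16*t^2 + 12*t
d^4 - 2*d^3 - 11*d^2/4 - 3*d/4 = d*(d - 3)*(d + 1/2)^2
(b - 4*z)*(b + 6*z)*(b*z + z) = b^3*z + 2*b^2*z^2 + b^2*z - 24*b*z^3 + 2*b*z^2 - 24*z^3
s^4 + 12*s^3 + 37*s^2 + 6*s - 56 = (s - 1)*(s + 2)*(s + 4)*(s + 7)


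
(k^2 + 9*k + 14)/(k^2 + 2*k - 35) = (k + 2)/(k - 5)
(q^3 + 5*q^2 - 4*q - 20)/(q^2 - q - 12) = (-q^3 - 5*q^2 + 4*q + 20)/(-q^2 + q + 12)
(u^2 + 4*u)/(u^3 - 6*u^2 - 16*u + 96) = u/(u^2 - 10*u + 24)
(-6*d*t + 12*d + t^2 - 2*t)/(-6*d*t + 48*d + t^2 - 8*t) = (t - 2)/(t - 8)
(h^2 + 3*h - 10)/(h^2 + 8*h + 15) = (h - 2)/(h + 3)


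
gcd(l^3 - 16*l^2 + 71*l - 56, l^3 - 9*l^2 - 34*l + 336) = l^2 - 15*l + 56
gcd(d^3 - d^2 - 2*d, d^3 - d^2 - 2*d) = d^3 - d^2 - 2*d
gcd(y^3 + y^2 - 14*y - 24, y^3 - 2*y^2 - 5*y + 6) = y + 2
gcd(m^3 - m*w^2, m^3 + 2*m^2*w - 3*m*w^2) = -m^2 + m*w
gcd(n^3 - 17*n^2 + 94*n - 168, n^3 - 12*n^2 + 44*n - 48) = n^2 - 10*n + 24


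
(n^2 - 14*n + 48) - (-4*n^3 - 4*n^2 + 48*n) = 4*n^3 + 5*n^2 - 62*n + 48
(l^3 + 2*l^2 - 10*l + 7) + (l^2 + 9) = l^3 + 3*l^2 - 10*l + 16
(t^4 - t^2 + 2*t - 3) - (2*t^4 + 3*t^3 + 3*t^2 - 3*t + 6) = -t^4 - 3*t^3 - 4*t^2 + 5*t - 9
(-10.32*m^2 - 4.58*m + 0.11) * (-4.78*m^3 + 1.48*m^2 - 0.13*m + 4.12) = 49.3296*m^5 + 6.6188*m^4 - 5.9626*m^3 - 41.7602*m^2 - 18.8839*m + 0.4532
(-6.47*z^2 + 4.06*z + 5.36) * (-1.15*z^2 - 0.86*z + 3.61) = 7.4405*z^4 + 0.8952*z^3 - 33.0123*z^2 + 10.047*z + 19.3496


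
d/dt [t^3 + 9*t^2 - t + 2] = 3*t^2 + 18*t - 1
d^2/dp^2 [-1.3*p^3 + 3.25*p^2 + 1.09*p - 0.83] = 6.5 - 7.8*p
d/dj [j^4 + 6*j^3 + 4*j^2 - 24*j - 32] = 4*j^3 + 18*j^2 + 8*j - 24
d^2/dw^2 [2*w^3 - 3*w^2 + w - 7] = 12*w - 6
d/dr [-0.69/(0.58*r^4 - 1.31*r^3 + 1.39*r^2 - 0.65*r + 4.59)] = (1.6008*r^3 - 2.7117*r^2 + 1.9182*r - 0.4485)/(0.58*r^4 - 1.31*r^3 + 1.39*r^2 - 0.65*r + 4.59)^2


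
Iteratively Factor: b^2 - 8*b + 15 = (b - 3)*(b - 5)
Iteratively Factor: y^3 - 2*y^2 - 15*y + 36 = (y + 4)*(y^2 - 6*y + 9) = (y - 3)*(y + 4)*(y - 3)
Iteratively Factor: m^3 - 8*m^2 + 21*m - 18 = (m - 3)*(m^2 - 5*m + 6) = (m - 3)*(m - 2)*(m - 3)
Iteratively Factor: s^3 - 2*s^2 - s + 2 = (s - 2)*(s^2 - 1) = (s - 2)*(s - 1)*(s + 1)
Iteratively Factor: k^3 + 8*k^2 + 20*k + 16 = (k + 2)*(k^2 + 6*k + 8) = (k + 2)^2*(k + 4)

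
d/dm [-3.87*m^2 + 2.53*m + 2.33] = 2.53 - 7.74*m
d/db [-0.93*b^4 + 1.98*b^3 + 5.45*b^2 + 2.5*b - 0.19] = -3.72*b^3 + 5.94*b^2 + 10.9*b + 2.5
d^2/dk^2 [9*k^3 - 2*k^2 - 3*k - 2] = 54*k - 4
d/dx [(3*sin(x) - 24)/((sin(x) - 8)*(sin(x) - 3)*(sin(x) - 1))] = 6*(2 - sin(x))*cos(x)/((sin(x) - 3)^2*(sin(x) - 1)^2)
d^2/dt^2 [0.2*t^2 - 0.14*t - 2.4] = 0.400000000000000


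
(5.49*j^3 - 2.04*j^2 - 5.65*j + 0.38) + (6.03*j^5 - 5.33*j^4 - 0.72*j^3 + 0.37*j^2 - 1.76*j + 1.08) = 6.03*j^5 - 5.33*j^4 + 4.77*j^3 - 1.67*j^2 - 7.41*j + 1.46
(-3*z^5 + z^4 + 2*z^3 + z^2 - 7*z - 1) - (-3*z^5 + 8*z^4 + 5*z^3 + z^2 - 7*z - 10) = -7*z^4 - 3*z^3 + 9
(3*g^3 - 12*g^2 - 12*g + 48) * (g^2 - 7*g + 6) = 3*g^5 - 33*g^4 + 90*g^3 + 60*g^2 - 408*g + 288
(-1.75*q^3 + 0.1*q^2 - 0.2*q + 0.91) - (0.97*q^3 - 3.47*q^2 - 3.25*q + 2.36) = -2.72*q^3 + 3.57*q^2 + 3.05*q - 1.45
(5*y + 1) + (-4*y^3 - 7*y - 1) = -4*y^3 - 2*y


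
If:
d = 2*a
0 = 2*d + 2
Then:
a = -1/2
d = -1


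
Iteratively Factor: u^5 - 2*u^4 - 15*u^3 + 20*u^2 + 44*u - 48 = (u - 4)*(u^4 + 2*u^3 - 7*u^2 - 8*u + 12) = (u - 4)*(u - 1)*(u^3 + 3*u^2 - 4*u - 12) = (u - 4)*(u - 1)*(u + 2)*(u^2 + u - 6) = (u - 4)*(u - 2)*(u - 1)*(u + 2)*(u + 3)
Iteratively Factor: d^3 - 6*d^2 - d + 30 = (d + 2)*(d^2 - 8*d + 15) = (d - 5)*(d + 2)*(d - 3)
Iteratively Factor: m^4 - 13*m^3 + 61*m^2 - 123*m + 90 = (m - 2)*(m^3 - 11*m^2 + 39*m - 45) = (m - 3)*(m - 2)*(m^2 - 8*m + 15) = (m - 3)^2*(m - 2)*(m - 5)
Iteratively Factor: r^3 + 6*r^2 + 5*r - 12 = (r + 4)*(r^2 + 2*r - 3) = (r - 1)*(r + 4)*(r + 3)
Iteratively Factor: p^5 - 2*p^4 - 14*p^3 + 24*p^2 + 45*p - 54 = (p - 3)*(p^4 + p^3 - 11*p^2 - 9*p + 18) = (p - 3)*(p + 2)*(p^3 - p^2 - 9*p + 9) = (p - 3)*(p - 1)*(p + 2)*(p^2 - 9) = (p - 3)^2*(p - 1)*(p + 2)*(p + 3)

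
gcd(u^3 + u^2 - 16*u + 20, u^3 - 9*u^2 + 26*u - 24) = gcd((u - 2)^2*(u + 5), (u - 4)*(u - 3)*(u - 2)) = u - 2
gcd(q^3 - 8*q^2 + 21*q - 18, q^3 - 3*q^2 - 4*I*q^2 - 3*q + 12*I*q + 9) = q - 3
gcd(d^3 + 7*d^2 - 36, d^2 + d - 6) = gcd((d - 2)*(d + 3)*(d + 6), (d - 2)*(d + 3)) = d^2 + d - 6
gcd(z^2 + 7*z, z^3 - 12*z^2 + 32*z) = z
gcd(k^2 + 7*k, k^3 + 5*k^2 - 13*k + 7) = k + 7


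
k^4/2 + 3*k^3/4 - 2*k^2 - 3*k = k*(k/2 + 1)*(k - 2)*(k + 3/2)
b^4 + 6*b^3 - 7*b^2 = b^2*(b - 1)*(b + 7)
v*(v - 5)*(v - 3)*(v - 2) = v^4 - 10*v^3 + 31*v^2 - 30*v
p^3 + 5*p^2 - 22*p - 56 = (p - 4)*(p + 2)*(p + 7)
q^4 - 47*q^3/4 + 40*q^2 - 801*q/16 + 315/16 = (q - 7)*(q - 5/2)*(q - 3/2)*(q - 3/4)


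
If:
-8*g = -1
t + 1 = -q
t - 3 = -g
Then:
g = 1/8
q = -31/8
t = 23/8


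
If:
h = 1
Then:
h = 1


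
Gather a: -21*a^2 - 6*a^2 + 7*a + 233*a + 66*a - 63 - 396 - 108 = -27*a^2 + 306*a - 567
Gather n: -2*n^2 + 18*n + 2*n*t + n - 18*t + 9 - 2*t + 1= -2*n^2 + n*(2*t + 19) - 20*t + 10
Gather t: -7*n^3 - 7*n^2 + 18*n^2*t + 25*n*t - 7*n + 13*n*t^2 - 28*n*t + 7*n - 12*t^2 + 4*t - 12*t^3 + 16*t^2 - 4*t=-7*n^3 - 7*n^2 - 12*t^3 + t^2*(13*n + 4) + t*(18*n^2 - 3*n)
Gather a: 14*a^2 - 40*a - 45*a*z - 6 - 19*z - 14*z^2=14*a^2 + a*(-45*z - 40) - 14*z^2 - 19*z - 6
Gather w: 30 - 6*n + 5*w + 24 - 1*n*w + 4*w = -6*n + w*(9 - n) + 54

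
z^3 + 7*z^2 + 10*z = z*(z + 2)*(z + 5)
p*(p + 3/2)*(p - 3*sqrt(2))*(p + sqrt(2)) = p^4 - 2*sqrt(2)*p^3 + 3*p^3/2 - 6*p^2 - 3*sqrt(2)*p^2 - 9*p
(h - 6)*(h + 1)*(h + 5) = h^3 - 31*h - 30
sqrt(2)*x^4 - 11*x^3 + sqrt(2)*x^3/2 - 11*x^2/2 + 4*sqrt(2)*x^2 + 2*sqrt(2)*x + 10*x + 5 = (x - 5*sqrt(2))*(x - sqrt(2))*(x + sqrt(2)/2)*(sqrt(2)*x + sqrt(2)/2)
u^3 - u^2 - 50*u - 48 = (u - 8)*(u + 1)*(u + 6)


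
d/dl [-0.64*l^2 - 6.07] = -1.28*l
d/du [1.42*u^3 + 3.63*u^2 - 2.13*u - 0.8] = 4.26*u^2 + 7.26*u - 2.13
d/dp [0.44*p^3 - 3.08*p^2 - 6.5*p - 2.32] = 1.32*p^2 - 6.16*p - 6.5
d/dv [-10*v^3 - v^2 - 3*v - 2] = -30*v^2 - 2*v - 3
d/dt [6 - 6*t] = -6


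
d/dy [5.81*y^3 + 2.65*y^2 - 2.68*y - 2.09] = 17.43*y^2 + 5.3*y - 2.68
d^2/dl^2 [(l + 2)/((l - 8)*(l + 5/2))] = 8*(2*l^3 + 12*l^2 + 54*l - 19)/(8*l^6 - 132*l^5 + 246*l^4 + 3949*l^3 - 4920*l^2 - 52800*l - 64000)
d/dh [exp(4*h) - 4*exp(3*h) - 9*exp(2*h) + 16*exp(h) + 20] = (4*exp(3*h) - 12*exp(2*h) - 18*exp(h) + 16)*exp(h)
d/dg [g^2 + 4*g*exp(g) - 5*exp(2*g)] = 4*g*exp(g) + 2*g - 10*exp(2*g) + 4*exp(g)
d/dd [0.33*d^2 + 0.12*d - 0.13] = 0.66*d + 0.12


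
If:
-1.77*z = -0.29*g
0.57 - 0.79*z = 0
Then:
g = 4.40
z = 0.72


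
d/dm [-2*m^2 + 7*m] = 7 - 4*m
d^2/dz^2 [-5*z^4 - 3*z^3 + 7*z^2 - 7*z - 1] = -60*z^2 - 18*z + 14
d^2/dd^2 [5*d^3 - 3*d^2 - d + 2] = 30*d - 6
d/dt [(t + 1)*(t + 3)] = 2*t + 4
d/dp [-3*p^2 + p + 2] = 1 - 6*p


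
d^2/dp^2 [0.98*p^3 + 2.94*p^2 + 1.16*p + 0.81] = 5.88*p + 5.88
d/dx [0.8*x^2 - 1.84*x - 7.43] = 1.6*x - 1.84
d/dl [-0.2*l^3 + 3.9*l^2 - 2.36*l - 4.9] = -0.6*l^2 + 7.8*l - 2.36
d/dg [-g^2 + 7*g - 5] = 7 - 2*g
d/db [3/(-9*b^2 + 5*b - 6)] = 3*(18*b - 5)/(9*b^2 - 5*b + 6)^2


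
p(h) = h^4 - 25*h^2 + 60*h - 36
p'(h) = 4*h^3 - 50*h + 60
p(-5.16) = -302.32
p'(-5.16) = -231.55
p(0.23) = -23.52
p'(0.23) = 48.55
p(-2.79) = -337.41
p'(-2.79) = 112.63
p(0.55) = -10.47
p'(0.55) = 33.17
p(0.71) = -5.75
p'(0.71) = 25.93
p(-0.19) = -48.30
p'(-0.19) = 69.47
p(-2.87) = -346.28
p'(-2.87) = 108.94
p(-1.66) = -196.90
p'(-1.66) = 124.70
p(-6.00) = 0.00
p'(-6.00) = -504.00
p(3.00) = 0.00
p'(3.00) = 18.00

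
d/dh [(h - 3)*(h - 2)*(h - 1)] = 3*h^2 - 12*h + 11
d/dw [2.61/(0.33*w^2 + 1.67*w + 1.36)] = (-1.7226*w - 4.3587)/(0.33*w^2 + 1.67*w + 1.36)^2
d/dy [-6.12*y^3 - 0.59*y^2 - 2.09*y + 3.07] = -18.36*y^2 - 1.18*y - 2.09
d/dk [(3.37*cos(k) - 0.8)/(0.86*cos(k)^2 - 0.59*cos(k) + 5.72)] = (2.8982*cos(k)^2 - 1.376*cos(k) - 18.8044)*sin(k)/(0.7396*cos(k)^4 - 1.0148*cos(k)^3 + 10.1865*cos(k)^2 - 6.7496*cos(k) + 32.7184)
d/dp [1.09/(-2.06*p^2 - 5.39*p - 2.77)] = (4.4908*p + 5.8751)/(2.06*p^2 + 5.39*p + 2.77)^2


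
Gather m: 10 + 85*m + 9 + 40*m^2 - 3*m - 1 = 40*m^2 + 82*m + 18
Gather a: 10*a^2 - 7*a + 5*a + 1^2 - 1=10*a^2 - 2*a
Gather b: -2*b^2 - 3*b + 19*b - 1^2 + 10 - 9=-2*b^2 + 16*b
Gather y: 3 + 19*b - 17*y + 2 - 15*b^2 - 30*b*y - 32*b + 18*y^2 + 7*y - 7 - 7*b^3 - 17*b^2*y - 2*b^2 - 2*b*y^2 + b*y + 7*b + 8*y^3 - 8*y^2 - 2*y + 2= -7*b^3 - 17*b^2 - 6*b + 8*y^3 + y^2*(10 - 2*b) + y*(-17*b^2 - 29*b - 12)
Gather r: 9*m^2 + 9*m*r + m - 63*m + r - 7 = 9*m^2 - 62*m + r*(9*m + 1) - 7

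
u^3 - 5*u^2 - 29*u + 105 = (u - 7)*(u - 3)*(u + 5)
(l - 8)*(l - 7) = l^2 - 15*l + 56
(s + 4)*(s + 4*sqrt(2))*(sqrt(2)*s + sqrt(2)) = sqrt(2)*s^3 + 5*sqrt(2)*s^2 + 8*s^2 + 4*sqrt(2)*s + 40*s + 32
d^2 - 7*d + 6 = (d - 6)*(d - 1)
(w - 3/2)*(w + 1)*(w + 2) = w^3 + 3*w^2/2 - 5*w/2 - 3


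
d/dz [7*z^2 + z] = 14*z + 1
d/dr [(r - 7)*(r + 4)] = 2*r - 3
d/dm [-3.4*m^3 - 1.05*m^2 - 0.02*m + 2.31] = -10.2*m^2 - 2.1*m - 0.02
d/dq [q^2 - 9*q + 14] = 2*q - 9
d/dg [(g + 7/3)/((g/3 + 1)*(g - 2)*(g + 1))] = (-6*g^3 - 27*g^2 - 28*g + 17)/(g^6 + 4*g^5 - 6*g^4 - 32*g^3 + g^2 + 60*g + 36)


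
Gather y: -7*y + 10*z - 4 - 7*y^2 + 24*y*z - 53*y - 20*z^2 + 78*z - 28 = -7*y^2 + y*(24*z - 60) - 20*z^2 + 88*z - 32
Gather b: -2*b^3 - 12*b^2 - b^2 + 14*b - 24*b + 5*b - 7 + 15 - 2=-2*b^3 - 13*b^2 - 5*b + 6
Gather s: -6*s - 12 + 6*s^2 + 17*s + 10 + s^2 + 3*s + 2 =7*s^2 + 14*s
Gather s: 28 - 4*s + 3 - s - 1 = 30 - 5*s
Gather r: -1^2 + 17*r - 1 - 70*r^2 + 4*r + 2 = -70*r^2 + 21*r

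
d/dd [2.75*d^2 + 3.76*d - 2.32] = 5.5*d + 3.76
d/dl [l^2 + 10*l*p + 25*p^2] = 2*l + 10*p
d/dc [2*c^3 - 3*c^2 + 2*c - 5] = 6*c^2 - 6*c + 2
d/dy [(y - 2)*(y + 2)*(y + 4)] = 3*y^2 + 8*y - 4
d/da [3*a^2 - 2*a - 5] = 6*a - 2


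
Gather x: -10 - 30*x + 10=-30*x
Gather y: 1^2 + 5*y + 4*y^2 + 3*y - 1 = 4*y^2 + 8*y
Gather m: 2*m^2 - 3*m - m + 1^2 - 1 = 2*m^2 - 4*m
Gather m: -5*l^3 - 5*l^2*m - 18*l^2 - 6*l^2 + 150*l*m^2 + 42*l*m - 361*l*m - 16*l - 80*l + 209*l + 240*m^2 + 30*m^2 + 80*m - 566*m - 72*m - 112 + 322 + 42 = -5*l^3 - 24*l^2 + 113*l + m^2*(150*l + 270) + m*(-5*l^2 - 319*l - 558) + 252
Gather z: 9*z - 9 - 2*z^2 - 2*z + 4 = -2*z^2 + 7*z - 5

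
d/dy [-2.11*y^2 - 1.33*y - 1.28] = -4.22*y - 1.33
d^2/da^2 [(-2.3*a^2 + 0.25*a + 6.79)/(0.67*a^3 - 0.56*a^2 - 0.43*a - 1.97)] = (-2.06494*a^6 + 0.673350000000003*a^5 + 32.037792*a^4 - 81.853978*a^3 + 20.22273*a^2 + 61.928118*a - 30.746204)/(0.300763*a^9 - 0.754152*a^8 + 0.0512550000000001*a^7 - 1.860599*a^6 + 4.401969*a^5 + 1.241334*a^4 + 4.874846*a^3 - 7.612671*a^2 - 5.006361*a - 7.645373)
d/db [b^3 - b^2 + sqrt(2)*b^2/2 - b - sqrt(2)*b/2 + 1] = 3*b^2 - 2*b + sqrt(2)*b - 1 - sqrt(2)/2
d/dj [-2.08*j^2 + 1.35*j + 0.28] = 1.35 - 4.16*j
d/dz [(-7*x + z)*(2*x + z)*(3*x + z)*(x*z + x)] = x*(-42*x^3 - 58*x^2*z - 29*x^2 - 6*x*z^2 - 4*x*z + 4*z^3 + 3*z^2)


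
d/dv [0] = 0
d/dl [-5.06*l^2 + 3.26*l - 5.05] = 3.26 - 10.12*l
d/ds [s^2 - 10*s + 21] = 2*s - 10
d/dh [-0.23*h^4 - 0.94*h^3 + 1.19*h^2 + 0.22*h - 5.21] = -0.92*h^3 - 2.82*h^2 + 2.38*h + 0.22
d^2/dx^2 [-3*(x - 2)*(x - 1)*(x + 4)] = -18*x - 6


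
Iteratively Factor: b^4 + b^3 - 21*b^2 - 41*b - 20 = (b + 4)*(b^3 - 3*b^2 - 9*b - 5) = (b + 1)*(b + 4)*(b^2 - 4*b - 5) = (b - 5)*(b + 1)*(b + 4)*(b + 1)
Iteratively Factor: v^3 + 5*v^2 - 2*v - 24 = (v - 2)*(v^2 + 7*v + 12) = (v - 2)*(v + 4)*(v + 3)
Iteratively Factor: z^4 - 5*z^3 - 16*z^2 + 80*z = (z + 4)*(z^3 - 9*z^2 + 20*z) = (z - 5)*(z + 4)*(z^2 - 4*z) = z*(z - 5)*(z + 4)*(z - 4)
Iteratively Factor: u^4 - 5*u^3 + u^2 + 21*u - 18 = (u - 3)*(u^3 - 2*u^2 - 5*u + 6) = (u - 3)*(u - 1)*(u^2 - u - 6) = (u - 3)^2*(u - 1)*(u + 2)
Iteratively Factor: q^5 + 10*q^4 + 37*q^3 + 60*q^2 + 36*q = (q + 3)*(q^4 + 7*q^3 + 16*q^2 + 12*q) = q*(q + 3)*(q^3 + 7*q^2 + 16*q + 12) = q*(q + 2)*(q + 3)*(q^2 + 5*q + 6) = q*(q + 2)^2*(q + 3)*(q + 3)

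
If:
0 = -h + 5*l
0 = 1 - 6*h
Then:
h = 1/6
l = 1/30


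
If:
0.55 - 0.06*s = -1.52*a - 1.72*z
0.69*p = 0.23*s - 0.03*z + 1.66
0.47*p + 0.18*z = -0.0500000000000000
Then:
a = -1.17178294951069*z - 0.659337114757291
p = -0.382978723404255*z - 0.106382978723404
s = -1.01850138760407*z - 7.53654024051804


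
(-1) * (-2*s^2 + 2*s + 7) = 2*s^2 - 2*s - 7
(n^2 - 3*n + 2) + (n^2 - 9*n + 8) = 2*n^2 - 12*n + 10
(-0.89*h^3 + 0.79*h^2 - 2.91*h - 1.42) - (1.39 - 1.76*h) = -0.89*h^3 + 0.79*h^2 - 1.15*h - 2.81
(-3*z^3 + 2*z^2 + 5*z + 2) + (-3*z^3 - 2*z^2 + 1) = -6*z^3 + 5*z + 3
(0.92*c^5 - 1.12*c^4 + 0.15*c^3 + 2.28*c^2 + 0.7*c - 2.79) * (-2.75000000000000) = -2.53*c^5 + 3.08*c^4 - 0.4125*c^3 - 6.27*c^2 - 1.925*c + 7.6725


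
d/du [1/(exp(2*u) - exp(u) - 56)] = (1 - 2*exp(u))*exp(u)/(-exp(2*u) + exp(u) + 56)^2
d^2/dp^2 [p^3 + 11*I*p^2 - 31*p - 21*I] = 6*p + 22*I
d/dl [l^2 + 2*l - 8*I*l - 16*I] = 2*l + 2 - 8*I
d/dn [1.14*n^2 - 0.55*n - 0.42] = 2.28*n - 0.55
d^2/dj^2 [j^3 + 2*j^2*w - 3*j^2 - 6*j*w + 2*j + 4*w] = 6*j + 4*w - 6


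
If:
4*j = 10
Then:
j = 5/2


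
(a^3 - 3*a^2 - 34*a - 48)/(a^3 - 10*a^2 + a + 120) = (a + 2)/(a - 5)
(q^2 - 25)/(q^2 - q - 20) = (q + 5)/(q + 4)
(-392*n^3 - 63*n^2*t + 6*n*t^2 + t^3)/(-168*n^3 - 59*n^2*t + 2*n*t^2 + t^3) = (7*n + t)/(3*n + t)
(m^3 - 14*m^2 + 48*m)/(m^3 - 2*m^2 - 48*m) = (m - 6)/(m + 6)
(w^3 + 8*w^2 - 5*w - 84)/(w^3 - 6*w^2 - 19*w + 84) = (w + 7)/(w - 7)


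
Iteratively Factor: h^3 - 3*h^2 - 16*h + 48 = (h - 4)*(h^2 + h - 12) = (h - 4)*(h - 3)*(h + 4)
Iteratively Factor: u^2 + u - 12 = (u + 4)*(u - 3)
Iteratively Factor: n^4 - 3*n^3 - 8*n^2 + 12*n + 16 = (n + 2)*(n^3 - 5*n^2 + 2*n + 8) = (n + 1)*(n + 2)*(n^2 - 6*n + 8) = (n - 4)*(n + 1)*(n + 2)*(n - 2)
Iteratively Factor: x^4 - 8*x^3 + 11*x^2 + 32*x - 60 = (x + 2)*(x^3 - 10*x^2 + 31*x - 30) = (x - 3)*(x + 2)*(x^2 - 7*x + 10) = (x - 3)*(x - 2)*(x + 2)*(x - 5)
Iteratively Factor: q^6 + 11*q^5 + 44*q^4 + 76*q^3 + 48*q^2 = (q + 2)*(q^5 + 9*q^4 + 26*q^3 + 24*q^2) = (q + 2)*(q + 3)*(q^4 + 6*q^3 + 8*q^2) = (q + 2)^2*(q + 3)*(q^3 + 4*q^2) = q*(q + 2)^2*(q + 3)*(q^2 + 4*q) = q^2*(q + 2)^2*(q + 3)*(q + 4)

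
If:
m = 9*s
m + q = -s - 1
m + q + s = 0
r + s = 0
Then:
No Solution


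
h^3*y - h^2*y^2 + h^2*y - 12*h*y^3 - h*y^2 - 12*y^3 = (h - 4*y)*(h + 3*y)*(h*y + y)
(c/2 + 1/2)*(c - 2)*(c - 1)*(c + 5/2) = c^4/2 + c^3/4 - 3*c^2 - c/4 + 5/2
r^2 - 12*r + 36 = (r - 6)^2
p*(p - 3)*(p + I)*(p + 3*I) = p^4 - 3*p^3 + 4*I*p^3 - 3*p^2 - 12*I*p^2 + 9*p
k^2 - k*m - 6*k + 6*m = (k - 6)*(k - m)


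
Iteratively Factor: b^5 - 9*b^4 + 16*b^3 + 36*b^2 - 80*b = (b - 2)*(b^4 - 7*b^3 + 2*b^2 + 40*b) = b*(b - 2)*(b^3 - 7*b^2 + 2*b + 40) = b*(b - 5)*(b - 2)*(b^2 - 2*b - 8) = b*(b - 5)*(b - 2)*(b + 2)*(b - 4)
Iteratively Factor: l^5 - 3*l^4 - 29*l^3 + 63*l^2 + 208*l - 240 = (l - 5)*(l^4 + 2*l^3 - 19*l^2 - 32*l + 48) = (l - 5)*(l - 1)*(l^3 + 3*l^2 - 16*l - 48) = (l - 5)*(l - 1)*(l + 3)*(l^2 - 16) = (l - 5)*(l - 4)*(l - 1)*(l + 3)*(l + 4)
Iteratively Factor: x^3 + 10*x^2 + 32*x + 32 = (x + 2)*(x^2 + 8*x + 16) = (x + 2)*(x + 4)*(x + 4)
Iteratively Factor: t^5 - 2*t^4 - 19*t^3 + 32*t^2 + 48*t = (t + 4)*(t^4 - 6*t^3 + 5*t^2 + 12*t) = (t - 3)*(t + 4)*(t^3 - 3*t^2 - 4*t) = (t - 3)*(t + 1)*(t + 4)*(t^2 - 4*t) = t*(t - 3)*(t + 1)*(t + 4)*(t - 4)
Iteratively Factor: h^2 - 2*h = (h - 2)*(h)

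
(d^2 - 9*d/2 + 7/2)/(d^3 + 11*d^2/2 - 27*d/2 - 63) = (d - 1)/(d^2 + 9*d + 18)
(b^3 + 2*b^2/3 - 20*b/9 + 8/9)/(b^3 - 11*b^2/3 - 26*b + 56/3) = (3*b^2 + 4*b - 4)/(3*(b^2 - 3*b - 28))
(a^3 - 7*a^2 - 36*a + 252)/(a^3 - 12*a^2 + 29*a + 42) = (a + 6)/(a + 1)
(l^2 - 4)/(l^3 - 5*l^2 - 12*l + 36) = (l + 2)/(l^2 - 3*l - 18)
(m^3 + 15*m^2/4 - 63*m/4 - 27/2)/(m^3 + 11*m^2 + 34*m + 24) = (4*m^2 - 9*m - 9)/(4*(m^2 + 5*m + 4))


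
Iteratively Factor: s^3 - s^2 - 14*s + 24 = (s - 2)*(s^2 + s - 12) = (s - 3)*(s - 2)*(s + 4)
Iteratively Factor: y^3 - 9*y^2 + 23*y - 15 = (y - 3)*(y^2 - 6*y + 5) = (y - 3)*(y - 1)*(y - 5)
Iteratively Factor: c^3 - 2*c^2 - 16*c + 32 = (c + 4)*(c^2 - 6*c + 8) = (c - 2)*(c + 4)*(c - 4)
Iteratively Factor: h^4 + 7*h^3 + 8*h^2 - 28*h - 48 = (h + 4)*(h^3 + 3*h^2 - 4*h - 12) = (h - 2)*(h + 4)*(h^2 + 5*h + 6) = (h - 2)*(h + 2)*(h + 4)*(h + 3)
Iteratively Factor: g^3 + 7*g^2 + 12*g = (g + 4)*(g^2 + 3*g) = g*(g + 4)*(g + 3)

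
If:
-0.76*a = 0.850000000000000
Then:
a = -1.12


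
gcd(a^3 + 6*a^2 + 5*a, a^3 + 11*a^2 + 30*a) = a^2 + 5*a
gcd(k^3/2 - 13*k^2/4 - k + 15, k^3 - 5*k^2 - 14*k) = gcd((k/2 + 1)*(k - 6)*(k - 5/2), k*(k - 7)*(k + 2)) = k + 2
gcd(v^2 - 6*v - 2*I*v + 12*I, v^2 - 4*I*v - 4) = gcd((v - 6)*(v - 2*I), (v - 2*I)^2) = v - 2*I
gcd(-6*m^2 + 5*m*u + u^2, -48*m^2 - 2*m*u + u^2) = 6*m + u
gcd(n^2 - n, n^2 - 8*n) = n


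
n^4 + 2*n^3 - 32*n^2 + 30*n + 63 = (n - 3)^2*(n + 1)*(n + 7)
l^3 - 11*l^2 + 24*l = l*(l - 8)*(l - 3)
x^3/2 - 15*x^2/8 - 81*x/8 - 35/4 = (x/2 + 1)*(x - 7)*(x + 5/4)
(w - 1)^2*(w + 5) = w^3 + 3*w^2 - 9*w + 5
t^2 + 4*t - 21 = (t - 3)*(t + 7)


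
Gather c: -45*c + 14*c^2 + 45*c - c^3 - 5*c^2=-c^3 + 9*c^2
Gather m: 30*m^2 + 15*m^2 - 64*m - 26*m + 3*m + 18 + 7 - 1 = 45*m^2 - 87*m + 24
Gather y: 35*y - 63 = 35*y - 63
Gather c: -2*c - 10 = -2*c - 10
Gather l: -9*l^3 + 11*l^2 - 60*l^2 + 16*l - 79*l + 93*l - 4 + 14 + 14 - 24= -9*l^3 - 49*l^2 + 30*l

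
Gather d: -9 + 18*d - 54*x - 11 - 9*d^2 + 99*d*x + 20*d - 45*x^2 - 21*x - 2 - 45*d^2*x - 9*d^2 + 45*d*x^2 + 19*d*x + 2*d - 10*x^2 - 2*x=d^2*(-45*x - 18) + d*(45*x^2 + 118*x + 40) - 55*x^2 - 77*x - 22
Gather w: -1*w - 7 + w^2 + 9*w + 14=w^2 + 8*w + 7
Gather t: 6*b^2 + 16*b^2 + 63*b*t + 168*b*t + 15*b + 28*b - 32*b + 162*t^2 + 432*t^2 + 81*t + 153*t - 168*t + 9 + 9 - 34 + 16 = 22*b^2 + 11*b + 594*t^2 + t*(231*b + 66)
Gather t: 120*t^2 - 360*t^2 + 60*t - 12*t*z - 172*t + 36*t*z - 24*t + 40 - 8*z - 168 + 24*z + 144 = -240*t^2 + t*(24*z - 136) + 16*z + 16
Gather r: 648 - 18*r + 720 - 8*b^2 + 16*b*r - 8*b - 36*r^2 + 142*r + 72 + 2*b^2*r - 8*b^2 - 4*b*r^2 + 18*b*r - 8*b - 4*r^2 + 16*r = -16*b^2 - 16*b + r^2*(-4*b - 40) + r*(2*b^2 + 34*b + 140) + 1440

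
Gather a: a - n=a - n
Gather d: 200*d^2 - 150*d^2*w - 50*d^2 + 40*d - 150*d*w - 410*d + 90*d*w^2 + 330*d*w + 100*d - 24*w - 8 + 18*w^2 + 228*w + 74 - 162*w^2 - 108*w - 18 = d^2*(150 - 150*w) + d*(90*w^2 + 180*w - 270) - 144*w^2 + 96*w + 48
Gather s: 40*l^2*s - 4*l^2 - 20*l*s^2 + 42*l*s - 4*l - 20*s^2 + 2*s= -4*l^2 - 4*l + s^2*(-20*l - 20) + s*(40*l^2 + 42*l + 2)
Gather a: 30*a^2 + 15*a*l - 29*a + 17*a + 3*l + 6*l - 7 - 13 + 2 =30*a^2 + a*(15*l - 12) + 9*l - 18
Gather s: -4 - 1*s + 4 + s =0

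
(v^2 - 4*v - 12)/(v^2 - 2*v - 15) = (-v^2 + 4*v + 12)/(-v^2 + 2*v + 15)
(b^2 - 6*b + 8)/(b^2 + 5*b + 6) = (b^2 - 6*b + 8)/(b^2 + 5*b + 6)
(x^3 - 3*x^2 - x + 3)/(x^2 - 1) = x - 3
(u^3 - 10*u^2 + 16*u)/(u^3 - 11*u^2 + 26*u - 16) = u/(u - 1)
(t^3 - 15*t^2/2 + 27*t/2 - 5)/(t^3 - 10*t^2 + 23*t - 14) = (2*t^2 - 11*t + 5)/(2*(t^2 - 8*t + 7))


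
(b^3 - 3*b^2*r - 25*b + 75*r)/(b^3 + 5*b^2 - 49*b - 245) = (b^2 - 3*b*r - 5*b + 15*r)/(b^2 - 49)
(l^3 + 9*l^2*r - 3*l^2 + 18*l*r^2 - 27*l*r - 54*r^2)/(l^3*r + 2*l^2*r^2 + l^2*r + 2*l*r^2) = (l^3 + 9*l^2*r - 3*l^2 + 18*l*r^2 - 27*l*r - 54*r^2)/(l*r*(l^2 + 2*l*r + l + 2*r))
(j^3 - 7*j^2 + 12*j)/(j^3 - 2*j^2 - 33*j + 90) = j*(j - 4)/(j^2 + j - 30)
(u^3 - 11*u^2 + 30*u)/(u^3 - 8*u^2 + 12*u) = (u - 5)/(u - 2)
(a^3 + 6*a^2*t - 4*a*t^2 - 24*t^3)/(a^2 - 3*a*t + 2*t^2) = (-a^2 - 8*a*t - 12*t^2)/(-a + t)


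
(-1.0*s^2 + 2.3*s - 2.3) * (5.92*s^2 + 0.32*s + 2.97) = -5.92*s^4 + 13.296*s^3 - 15.85*s^2 + 6.095*s - 6.831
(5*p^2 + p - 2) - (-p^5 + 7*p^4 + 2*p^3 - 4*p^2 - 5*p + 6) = p^5 - 7*p^4 - 2*p^3 + 9*p^2 + 6*p - 8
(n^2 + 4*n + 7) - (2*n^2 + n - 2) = -n^2 + 3*n + 9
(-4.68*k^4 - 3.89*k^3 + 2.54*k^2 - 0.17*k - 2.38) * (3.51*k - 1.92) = -16.4268*k^5 - 4.6683*k^4 + 16.3842*k^3 - 5.4735*k^2 - 8.0274*k + 4.5696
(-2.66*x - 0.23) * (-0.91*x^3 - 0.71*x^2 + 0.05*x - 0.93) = 2.4206*x^4 + 2.0979*x^3 + 0.0303*x^2 + 2.4623*x + 0.2139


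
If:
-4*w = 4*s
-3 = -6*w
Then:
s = -1/2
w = 1/2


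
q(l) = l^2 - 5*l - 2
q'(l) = 2*l - 5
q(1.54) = -7.33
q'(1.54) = -1.92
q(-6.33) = 69.72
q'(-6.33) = -17.66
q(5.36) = -0.07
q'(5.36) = 5.72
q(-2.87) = 20.59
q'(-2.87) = -10.74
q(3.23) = -7.72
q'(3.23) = 1.46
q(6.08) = 4.57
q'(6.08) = 7.16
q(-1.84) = 10.59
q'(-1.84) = -8.68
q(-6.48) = 72.39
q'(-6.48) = -17.96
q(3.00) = -8.00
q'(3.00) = 1.00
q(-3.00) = 22.00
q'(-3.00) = -11.00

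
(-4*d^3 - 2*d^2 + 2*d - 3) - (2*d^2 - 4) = -4*d^3 - 4*d^2 + 2*d + 1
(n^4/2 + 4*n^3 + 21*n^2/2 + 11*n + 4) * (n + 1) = n^5/2 + 9*n^4/2 + 29*n^3/2 + 43*n^2/2 + 15*n + 4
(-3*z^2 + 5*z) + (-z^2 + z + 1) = -4*z^2 + 6*z + 1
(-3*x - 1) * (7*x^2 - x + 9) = -21*x^3 - 4*x^2 - 26*x - 9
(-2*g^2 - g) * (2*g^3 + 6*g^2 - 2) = -4*g^5 - 14*g^4 - 6*g^3 + 4*g^2 + 2*g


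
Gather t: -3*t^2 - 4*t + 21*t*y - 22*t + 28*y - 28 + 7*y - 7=-3*t^2 + t*(21*y - 26) + 35*y - 35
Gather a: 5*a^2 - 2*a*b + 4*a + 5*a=5*a^2 + a*(9 - 2*b)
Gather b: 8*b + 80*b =88*b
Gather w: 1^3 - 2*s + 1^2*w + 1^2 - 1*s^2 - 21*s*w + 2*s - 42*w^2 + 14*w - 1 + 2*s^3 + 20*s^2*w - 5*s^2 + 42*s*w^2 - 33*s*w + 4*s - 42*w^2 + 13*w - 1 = 2*s^3 - 6*s^2 + 4*s + w^2*(42*s - 84) + w*(20*s^2 - 54*s + 28)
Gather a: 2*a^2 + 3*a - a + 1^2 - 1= 2*a^2 + 2*a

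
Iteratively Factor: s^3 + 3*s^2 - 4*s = (s)*(s^2 + 3*s - 4) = s*(s - 1)*(s + 4)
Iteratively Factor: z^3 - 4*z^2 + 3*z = (z - 3)*(z^2 - z) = (z - 3)*(z - 1)*(z)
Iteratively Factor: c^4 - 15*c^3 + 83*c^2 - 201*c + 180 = (c - 3)*(c^3 - 12*c^2 + 47*c - 60) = (c - 5)*(c - 3)*(c^2 - 7*c + 12) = (c - 5)*(c - 3)^2*(c - 4)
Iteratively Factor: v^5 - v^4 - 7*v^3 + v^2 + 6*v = (v - 1)*(v^4 - 7*v^2 - 6*v) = (v - 1)*(v + 2)*(v^3 - 2*v^2 - 3*v) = (v - 1)*(v + 1)*(v + 2)*(v^2 - 3*v) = (v - 3)*(v - 1)*(v + 1)*(v + 2)*(v)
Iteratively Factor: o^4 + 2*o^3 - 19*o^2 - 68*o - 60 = (o + 2)*(o^3 - 19*o - 30) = (o + 2)^2*(o^2 - 2*o - 15) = (o + 2)^2*(o + 3)*(o - 5)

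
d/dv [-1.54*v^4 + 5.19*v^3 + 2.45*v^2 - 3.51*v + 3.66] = -6.16*v^3 + 15.57*v^2 + 4.9*v - 3.51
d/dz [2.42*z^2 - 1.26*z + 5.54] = 4.84*z - 1.26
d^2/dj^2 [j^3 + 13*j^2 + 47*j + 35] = 6*j + 26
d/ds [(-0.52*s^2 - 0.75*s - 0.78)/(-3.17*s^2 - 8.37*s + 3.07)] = (1.9749*s^2 - 8.138*s - 8.8311)/(10.0489*s^4 + 53.0658*s^3 + 50.5931*s^2 - 51.3918*s + 9.4249)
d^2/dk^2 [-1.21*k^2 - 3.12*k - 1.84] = -2.42000000000000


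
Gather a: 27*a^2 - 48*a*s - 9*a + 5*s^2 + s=27*a^2 + a*(-48*s - 9) + 5*s^2 + s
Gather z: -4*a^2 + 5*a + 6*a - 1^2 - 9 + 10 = -4*a^2 + 11*a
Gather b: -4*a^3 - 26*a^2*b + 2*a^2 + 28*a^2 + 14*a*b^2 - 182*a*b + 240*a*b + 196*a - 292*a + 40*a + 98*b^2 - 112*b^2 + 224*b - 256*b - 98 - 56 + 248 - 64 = -4*a^3 + 30*a^2 - 56*a + b^2*(14*a - 14) + b*(-26*a^2 + 58*a - 32) + 30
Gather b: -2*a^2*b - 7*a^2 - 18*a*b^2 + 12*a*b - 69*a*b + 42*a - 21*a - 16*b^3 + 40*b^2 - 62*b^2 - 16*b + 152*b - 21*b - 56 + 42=-7*a^2 + 21*a - 16*b^3 + b^2*(-18*a - 22) + b*(-2*a^2 - 57*a + 115) - 14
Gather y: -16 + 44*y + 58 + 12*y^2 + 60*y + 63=12*y^2 + 104*y + 105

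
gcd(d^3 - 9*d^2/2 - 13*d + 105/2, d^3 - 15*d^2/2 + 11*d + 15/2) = d^2 - 8*d + 15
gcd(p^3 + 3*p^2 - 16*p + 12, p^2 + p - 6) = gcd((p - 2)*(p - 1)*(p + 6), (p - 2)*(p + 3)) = p - 2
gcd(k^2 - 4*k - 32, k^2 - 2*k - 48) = k - 8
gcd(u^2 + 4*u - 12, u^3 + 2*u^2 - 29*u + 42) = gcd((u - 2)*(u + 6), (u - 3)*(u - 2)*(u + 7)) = u - 2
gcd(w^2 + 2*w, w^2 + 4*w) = w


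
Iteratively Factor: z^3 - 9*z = (z + 3)*(z^2 - 3*z) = z*(z + 3)*(z - 3)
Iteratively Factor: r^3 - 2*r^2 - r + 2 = (r - 2)*(r^2 - 1) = (r - 2)*(r - 1)*(r + 1)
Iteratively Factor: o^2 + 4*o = (o)*(o + 4)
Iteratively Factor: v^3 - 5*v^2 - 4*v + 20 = (v - 5)*(v^2 - 4) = (v - 5)*(v - 2)*(v + 2)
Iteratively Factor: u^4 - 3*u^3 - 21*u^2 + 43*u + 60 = (u - 5)*(u^3 + 2*u^2 - 11*u - 12) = (u - 5)*(u - 3)*(u^2 + 5*u + 4) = (u - 5)*(u - 3)*(u + 4)*(u + 1)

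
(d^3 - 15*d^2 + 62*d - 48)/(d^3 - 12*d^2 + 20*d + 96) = (d - 1)/(d + 2)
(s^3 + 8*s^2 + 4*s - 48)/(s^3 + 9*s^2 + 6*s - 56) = (s + 6)/(s + 7)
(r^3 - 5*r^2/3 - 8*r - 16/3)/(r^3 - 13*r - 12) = (r + 4/3)/(r + 3)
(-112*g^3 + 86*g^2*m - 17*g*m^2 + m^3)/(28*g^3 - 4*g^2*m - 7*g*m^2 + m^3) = (-8*g + m)/(2*g + m)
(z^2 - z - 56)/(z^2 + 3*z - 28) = (z - 8)/(z - 4)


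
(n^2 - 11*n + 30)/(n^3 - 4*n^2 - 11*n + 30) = (n - 6)/(n^2 + n - 6)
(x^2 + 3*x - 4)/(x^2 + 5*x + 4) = (x - 1)/(x + 1)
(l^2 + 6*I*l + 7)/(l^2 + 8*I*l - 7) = (l - I)/(l + I)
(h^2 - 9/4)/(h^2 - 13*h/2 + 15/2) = (h + 3/2)/(h - 5)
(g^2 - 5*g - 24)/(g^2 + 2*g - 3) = (g - 8)/(g - 1)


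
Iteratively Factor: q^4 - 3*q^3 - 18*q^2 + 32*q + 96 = (q + 3)*(q^3 - 6*q^2 + 32) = (q - 4)*(q + 3)*(q^2 - 2*q - 8) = (q - 4)^2*(q + 3)*(q + 2)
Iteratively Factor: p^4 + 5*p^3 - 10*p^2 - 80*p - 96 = (p + 4)*(p^3 + p^2 - 14*p - 24) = (p + 2)*(p + 4)*(p^2 - p - 12) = (p + 2)*(p + 3)*(p + 4)*(p - 4)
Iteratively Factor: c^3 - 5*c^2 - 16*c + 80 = (c - 5)*(c^2 - 16) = (c - 5)*(c - 4)*(c + 4)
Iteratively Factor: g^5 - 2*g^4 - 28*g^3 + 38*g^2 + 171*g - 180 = (g - 3)*(g^4 + g^3 - 25*g^2 - 37*g + 60) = (g - 3)*(g + 4)*(g^3 - 3*g^2 - 13*g + 15) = (g - 5)*(g - 3)*(g + 4)*(g^2 + 2*g - 3) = (g - 5)*(g - 3)*(g + 3)*(g + 4)*(g - 1)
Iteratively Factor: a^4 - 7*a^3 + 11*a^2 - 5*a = (a - 5)*(a^3 - 2*a^2 + a) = (a - 5)*(a - 1)*(a^2 - a) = (a - 5)*(a - 1)^2*(a)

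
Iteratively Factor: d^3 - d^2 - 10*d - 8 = (d - 4)*(d^2 + 3*d + 2) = (d - 4)*(d + 1)*(d + 2)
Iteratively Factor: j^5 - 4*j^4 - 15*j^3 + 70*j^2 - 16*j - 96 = (j - 3)*(j^4 - j^3 - 18*j^2 + 16*j + 32) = (j - 3)*(j - 2)*(j^3 + j^2 - 16*j - 16) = (j - 3)*(j - 2)*(j + 1)*(j^2 - 16) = (j - 4)*(j - 3)*(j - 2)*(j + 1)*(j + 4)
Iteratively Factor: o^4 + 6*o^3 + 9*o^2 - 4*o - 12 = (o + 2)*(o^3 + 4*o^2 + o - 6) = (o + 2)^2*(o^2 + 2*o - 3) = (o + 2)^2*(o + 3)*(o - 1)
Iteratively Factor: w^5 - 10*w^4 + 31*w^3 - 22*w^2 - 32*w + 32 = (w + 1)*(w^4 - 11*w^3 + 42*w^2 - 64*w + 32) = (w - 4)*(w + 1)*(w^3 - 7*w^2 + 14*w - 8) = (w - 4)*(w - 2)*(w + 1)*(w^2 - 5*w + 4) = (w - 4)*(w - 2)*(w - 1)*(w + 1)*(w - 4)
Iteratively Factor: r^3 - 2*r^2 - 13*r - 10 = (r - 5)*(r^2 + 3*r + 2) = (r - 5)*(r + 2)*(r + 1)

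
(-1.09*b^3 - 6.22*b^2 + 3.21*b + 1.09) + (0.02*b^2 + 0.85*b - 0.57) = -1.09*b^3 - 6.2*b^2 + 4.06*b + 0.52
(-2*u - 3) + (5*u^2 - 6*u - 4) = 5*u^2 - 8*u - 7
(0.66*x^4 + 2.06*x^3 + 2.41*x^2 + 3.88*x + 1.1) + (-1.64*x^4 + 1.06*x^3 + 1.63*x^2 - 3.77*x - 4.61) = -0.98*x^4 + 3.12*x^3 + 4.04*x^2 + 0.11*x - 3.51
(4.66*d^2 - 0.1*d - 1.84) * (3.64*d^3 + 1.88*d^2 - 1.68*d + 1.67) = 16.9624*d^5 + 8.3968*d^4 - 14.7144*d^3 + 4.491*d^2 + 2.9242*d - 3.0728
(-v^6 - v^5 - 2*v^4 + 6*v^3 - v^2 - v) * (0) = 0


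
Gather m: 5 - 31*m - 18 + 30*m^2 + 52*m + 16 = 30*m^2 + 21*m + 3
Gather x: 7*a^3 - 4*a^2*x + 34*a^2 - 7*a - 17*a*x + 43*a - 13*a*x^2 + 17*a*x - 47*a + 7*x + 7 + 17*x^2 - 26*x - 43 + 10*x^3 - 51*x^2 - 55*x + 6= 7*a^3 + 34*a^2 - 11*a + 10*x^3 + x^2*(-13*a - 34) + x*(-4*a^2 - 74) - 30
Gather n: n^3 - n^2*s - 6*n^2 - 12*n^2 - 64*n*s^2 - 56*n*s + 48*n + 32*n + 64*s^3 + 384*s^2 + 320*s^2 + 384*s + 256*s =n^3 + n^2*(-s - 18) + n*(-64*s^2 - 56*s + 80) + 64*s^3 + 704*s^2 + 640*s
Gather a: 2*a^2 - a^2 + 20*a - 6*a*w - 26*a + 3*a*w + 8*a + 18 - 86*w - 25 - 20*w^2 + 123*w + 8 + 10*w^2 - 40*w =a^2 + a*(2 - 3*w) - 10*w^2 - 3*w + 1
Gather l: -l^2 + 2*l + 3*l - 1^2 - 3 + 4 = -l^2 + 5*l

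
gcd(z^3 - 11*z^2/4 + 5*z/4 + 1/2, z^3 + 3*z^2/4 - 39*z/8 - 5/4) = z^2 - 7*z/4 - 1/2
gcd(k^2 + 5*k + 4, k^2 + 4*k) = k + 4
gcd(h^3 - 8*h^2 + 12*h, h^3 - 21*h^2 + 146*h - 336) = h - 6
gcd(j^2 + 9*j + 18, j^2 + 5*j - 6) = j + 6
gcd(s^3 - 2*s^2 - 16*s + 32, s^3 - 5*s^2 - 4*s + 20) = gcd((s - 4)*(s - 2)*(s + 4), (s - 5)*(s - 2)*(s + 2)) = s - 2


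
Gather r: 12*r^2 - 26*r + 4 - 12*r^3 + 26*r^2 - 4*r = -12*r^3 + 38*r^2 - 30*r + 4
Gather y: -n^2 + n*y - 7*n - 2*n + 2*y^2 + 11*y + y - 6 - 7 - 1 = -n^2 - 9*n + 2*y^2 + y*(n + 12) - 14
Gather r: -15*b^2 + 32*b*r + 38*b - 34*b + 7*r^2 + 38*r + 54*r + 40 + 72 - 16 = -15*b^2 + 4*b + 7*r^2 + r*(32*b + 92) + 96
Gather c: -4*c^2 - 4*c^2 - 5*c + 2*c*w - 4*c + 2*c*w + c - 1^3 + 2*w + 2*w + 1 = -8*c^2 + c*(4*w - 8) + 4*w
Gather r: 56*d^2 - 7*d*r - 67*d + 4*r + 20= 56*d^2 - 67*d + r*(4 - 7*d) + 20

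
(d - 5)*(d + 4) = d^2 - d - 20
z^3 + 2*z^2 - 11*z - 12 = (z - 3)*(z + 1)*(z + 4)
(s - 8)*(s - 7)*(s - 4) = s^3 - 19*s^2 + 116*s - 224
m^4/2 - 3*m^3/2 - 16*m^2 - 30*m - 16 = (m/2 + 1)*(m - 8)*(m + 1)*(m + 2)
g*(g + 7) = g^2 + 7*g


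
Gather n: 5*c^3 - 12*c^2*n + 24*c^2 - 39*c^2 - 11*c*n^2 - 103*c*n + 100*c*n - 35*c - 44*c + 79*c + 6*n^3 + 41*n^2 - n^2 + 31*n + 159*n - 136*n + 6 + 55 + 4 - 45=5*c^3 - 15*c^2 + 6*n^3 + n^2*(40 - 11*c) + n*(-12*c^2 - 3*c + 54) + 20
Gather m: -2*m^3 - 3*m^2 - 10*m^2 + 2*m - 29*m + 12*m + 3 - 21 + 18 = -2*m^3 - 13*m^2 - 15*m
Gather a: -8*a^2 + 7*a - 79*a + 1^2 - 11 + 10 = -8*a^2 - 72*a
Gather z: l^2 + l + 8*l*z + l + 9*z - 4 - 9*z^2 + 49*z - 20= l^2 + 2*l - 9*z^2 + z*(8*l + 58) - 24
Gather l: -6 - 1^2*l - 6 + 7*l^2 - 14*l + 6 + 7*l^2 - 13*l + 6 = 14*l^2 - 28*l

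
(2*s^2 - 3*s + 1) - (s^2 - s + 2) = s^2 - 2*s - 1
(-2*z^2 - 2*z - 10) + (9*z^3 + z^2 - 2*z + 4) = 9*z^3 - z^2 - 4*z - 6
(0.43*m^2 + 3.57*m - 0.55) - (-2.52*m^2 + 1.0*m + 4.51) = 2.95*m^2 + 2.57*m - 5.06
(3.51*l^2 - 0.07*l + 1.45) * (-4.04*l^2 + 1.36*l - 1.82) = -14.1804*l^4 + 5.0564*l^3 - 12.3414*l^2 + 2.0994*l - 2.639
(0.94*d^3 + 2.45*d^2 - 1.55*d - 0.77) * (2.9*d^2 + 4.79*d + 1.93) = 2.726*d^5 + 11.6076*d^4 + 9.0547*d^3 - 4.929*d^2 - 6.6798*d - 1.4861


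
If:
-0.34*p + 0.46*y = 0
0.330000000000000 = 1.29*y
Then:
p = 0.35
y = 0.26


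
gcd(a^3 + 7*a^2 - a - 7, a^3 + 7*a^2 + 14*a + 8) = a + 1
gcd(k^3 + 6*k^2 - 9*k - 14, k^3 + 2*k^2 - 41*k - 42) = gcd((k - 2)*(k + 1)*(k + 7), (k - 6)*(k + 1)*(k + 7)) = k^2 + 8*k + 7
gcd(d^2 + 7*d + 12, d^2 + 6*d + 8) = d + 4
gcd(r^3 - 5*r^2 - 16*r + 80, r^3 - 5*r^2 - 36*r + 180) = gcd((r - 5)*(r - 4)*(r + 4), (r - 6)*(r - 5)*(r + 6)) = r - 5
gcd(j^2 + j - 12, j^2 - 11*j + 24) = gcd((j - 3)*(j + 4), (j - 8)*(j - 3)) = j - 3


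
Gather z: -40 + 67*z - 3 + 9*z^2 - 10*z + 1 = 9*z^2 + 57*z - 42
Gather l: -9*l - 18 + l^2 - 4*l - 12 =l^2 - 13*l - 30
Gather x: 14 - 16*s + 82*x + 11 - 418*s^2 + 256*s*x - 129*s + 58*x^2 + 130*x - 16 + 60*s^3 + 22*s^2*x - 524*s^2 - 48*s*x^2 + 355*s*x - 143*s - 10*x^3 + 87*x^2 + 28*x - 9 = 60*s^3 - 942*s^2 - 288*s - 10*x^3 + x^2*(145 - 48*s) + x*(22*s^2 + 611*s + 240)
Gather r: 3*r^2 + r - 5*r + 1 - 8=3*r^2 - 4*r - 7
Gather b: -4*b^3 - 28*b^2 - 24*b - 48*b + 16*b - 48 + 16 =-4*b^3 - 28*b^2 - 56*b - 32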